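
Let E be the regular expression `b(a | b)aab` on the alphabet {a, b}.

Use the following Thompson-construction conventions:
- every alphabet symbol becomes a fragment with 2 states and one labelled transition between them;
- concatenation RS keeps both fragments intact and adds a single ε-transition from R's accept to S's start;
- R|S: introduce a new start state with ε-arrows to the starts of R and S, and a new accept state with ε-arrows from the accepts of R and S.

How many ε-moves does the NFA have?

8

Recursing over subexpressions:
Each of the 6 symbol leaves contributes 0 ε-transitions.
  a | b — 4 ε-transitions
  b(a | b)aab — 8 ε-transitions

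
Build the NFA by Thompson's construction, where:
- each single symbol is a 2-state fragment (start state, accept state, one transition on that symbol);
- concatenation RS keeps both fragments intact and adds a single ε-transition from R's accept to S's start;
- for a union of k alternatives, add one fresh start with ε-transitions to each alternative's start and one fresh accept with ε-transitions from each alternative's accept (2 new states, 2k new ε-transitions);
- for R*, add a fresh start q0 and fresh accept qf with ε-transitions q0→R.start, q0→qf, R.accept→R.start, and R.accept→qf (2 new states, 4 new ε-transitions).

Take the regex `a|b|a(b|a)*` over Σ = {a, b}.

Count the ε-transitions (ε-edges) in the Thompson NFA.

15

By structural recursion:
Each of the 5 symbol leaves contributes 0 ε-transitions.
  b|a : 4 ε-transitions
  (b|a)* : 8 ε-transitions
  a(b|a)* : 9 ε-transitions
  a|b|a(b|a)* : 15 ε-transitions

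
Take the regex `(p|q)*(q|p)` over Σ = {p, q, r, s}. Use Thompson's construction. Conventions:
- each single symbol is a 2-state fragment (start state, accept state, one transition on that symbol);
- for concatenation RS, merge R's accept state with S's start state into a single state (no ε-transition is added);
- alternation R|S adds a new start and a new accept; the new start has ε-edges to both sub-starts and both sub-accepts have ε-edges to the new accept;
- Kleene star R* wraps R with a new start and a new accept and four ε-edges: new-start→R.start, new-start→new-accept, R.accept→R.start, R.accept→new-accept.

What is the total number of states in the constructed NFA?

13

Building bottom-up:
Each of the 4 symbol leaves contributes a 2-state fragment.
  p|q = 6 states
  (p|q)* = 8 states
  q|p = 6 states
  (p|q)*(q|p) = 13 states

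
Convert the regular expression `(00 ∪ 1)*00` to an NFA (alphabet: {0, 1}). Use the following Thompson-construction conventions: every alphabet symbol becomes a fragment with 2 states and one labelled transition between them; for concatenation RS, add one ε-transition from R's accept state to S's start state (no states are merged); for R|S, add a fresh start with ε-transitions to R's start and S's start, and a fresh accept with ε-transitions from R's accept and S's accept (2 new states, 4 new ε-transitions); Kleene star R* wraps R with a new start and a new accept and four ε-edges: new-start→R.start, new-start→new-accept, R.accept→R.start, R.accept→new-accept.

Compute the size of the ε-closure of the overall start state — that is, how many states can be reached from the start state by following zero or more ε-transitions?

6

Work bottom-up. For each fragment F, track |ε-closure(F.start)| and whether F's accept lies in that closure (i.e. whether F accepts ε). A single-symbol fragment has closure size 1 and does not accept ε.
  00 — same as the first factor's closure: |ε-closure| = 1
  00 ∪ 1 — new start ε-reaches every alternative's start; none of them accept ε, so the new accept is not reached: |ε-closure| = 1 + 1 + 1 = 3
  (00 ∪ 1)* — the star's fresh start ε-reaches both the body's start and the fresh accept: |ε-closure| = 2 + 3 = 5
  (00 ∪ 1)*00 — the left operand accepts ε, so the closure extends into the next operand (via the concat ε-link); |ε-closure| = 5 + 1 = 6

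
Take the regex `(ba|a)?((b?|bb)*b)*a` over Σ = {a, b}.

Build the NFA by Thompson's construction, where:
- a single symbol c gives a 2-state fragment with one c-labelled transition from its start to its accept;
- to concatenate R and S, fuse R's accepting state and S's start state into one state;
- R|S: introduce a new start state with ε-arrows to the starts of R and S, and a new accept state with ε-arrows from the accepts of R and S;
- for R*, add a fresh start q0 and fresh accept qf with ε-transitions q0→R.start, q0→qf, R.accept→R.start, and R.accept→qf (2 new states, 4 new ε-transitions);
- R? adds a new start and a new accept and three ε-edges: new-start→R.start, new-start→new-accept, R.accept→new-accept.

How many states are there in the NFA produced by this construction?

23

Recursing over subexpressions:
Each of the 8 symbol leaves contributes a 2-state fragment.
  ba → 3 states
  ba|a → 7 states
  (ba|a)? → 9 states
  b? → 4 states
  bb → 3 states
  b?|bb → 9 states
  (b?|bb)* → 11 states
  (b?|bb)*b → 12 states
  ((b?|bb)*b)* → 14 states
  (ba|a)?((b?|bb)*b)*a → 23 states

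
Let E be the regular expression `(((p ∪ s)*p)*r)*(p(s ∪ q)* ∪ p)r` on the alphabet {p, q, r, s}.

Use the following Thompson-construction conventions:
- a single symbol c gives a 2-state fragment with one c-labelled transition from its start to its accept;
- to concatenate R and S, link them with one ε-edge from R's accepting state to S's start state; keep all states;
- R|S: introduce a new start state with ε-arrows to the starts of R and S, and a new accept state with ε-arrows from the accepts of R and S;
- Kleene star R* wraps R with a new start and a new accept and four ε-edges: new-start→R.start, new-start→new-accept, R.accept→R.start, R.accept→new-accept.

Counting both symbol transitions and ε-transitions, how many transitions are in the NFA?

Building bottom-up:
Each of the 9 symbol leaves contributes 1 transition (1 symbol, 0 ε).
  p ∪ s : 6 transitions (2 symbol, 4 ε)
  (p ∪ s)* : 10 transitions (2 symbol, 8 ε)
  (p ∪ s)*p : 12 transitions (3 symbol, 9 ε)
  ((p ∪ s)*p)* : 16 transitions (3 symbol, 13 ε)
  ((p ∪ s)*p)*r : 18 transitions (4 symbol, 14 ε)
  (((p ∪ s)*p)*r)* : 22 transitions (4 symbol, 18 ε)
  s ∪ q : 6 transitions (2 symbol, 4 ε)
  (s ∪ q)* : 10 transitions (2 symbol, 8 ε)
  p(s ∪ q)* : 12 transitions (3 symbol, 9 ε)
  p(s ∪ q)* ∪ p : 17 transitions (4 symbol, 13 ε)
  (((p ∪ s)*p)*r)*(p(s ∪ q)* ∪ p)r : 42 transitions (9 symbol, 33 ε)

42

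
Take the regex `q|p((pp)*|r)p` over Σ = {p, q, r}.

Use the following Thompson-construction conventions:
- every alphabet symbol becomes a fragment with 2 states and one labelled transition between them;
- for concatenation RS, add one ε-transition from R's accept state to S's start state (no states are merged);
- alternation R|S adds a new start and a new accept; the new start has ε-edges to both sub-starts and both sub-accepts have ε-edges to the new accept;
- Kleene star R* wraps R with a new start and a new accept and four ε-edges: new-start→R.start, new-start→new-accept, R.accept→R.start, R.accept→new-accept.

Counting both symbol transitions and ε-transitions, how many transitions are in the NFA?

Bottom-up over the parse tree:
Each of the 6 symbol leaves contributes 1 transition (1 symbol, 0 ε).
  pp — 3 transitions (2 symbol, 1 ε)
  (pp)* — 7 transitions (2 symbol, 5 ε)
  (pp)*|r — 12 transitions (3 symbol, 9 ε)
  p((pp)*|r)p — 16 transitions (5 symbol, 11 ε)
  q|p((pp)*|r)p — 21 transitions (6 symbol, 15 ε)

21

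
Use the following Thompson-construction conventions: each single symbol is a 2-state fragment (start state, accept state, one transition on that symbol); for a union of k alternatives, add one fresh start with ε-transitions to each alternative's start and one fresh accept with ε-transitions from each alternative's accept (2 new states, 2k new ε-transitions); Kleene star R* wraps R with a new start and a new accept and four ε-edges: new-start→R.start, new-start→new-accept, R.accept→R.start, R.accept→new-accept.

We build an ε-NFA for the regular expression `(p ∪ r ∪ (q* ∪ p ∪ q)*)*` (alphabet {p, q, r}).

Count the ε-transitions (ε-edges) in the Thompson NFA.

24

Bottom-up over the parse tree:
Each of the 5 symbol leaves contributes 0 ε-transitions.
  q* — 4 ε-transitions
  q* ∪ p ∪ q — 10 ε-transitions
  (q* ∪ p ∪ q)* — 14 ε-transitions
  p ∪ r ∪ (q* ∪ p ∪ q)* — 20 ε-transitions
  (p ∪ r ∪ (q* ∪ p ∪ q)*)* — 24 ε-transitions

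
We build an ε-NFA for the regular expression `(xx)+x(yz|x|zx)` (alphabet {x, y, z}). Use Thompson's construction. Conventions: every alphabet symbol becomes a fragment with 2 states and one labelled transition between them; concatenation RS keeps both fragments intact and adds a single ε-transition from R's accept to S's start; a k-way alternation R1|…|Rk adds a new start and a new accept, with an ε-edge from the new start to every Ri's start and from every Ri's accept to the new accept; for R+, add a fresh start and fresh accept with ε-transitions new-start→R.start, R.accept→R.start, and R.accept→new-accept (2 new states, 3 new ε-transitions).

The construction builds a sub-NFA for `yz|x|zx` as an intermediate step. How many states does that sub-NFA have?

12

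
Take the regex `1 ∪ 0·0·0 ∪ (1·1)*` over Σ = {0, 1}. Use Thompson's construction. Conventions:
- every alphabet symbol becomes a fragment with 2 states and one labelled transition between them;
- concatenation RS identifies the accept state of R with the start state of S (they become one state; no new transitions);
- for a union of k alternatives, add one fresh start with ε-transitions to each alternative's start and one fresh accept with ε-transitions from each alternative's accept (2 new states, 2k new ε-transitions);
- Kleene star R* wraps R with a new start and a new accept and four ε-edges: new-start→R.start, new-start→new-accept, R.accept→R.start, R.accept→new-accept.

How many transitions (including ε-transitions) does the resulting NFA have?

Bottom-up over the parse tree:
Each of the 6 symbol leaves contributes 1 transition (1 symbol, 0 ε).
  0·0·0 : 3 transitions (3 symbol, 0 ε)
  1·1 : 2 transitions (2 symbol, 0 ε)
  (1·1)* : 6 transitions (2 symbol, 4 ε)
  1 ∪ 0·0·0 ∪ (1·1)* : 16 transitions (6 symbol, 10 ε)

16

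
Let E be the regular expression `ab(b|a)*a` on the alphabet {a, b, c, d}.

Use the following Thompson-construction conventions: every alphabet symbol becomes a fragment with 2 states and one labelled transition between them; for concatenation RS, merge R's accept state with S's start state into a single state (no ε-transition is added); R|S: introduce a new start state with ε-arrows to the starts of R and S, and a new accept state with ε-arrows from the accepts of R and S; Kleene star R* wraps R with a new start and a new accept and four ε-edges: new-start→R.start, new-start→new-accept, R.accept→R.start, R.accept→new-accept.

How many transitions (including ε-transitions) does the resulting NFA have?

13

Building bottom-up:
Each of the 5 symbol leaves contributes 1 transition (1 symbol, 0 ε).
  b|a — 6 transitions (2 symbol, 4 ε)
  (b|a)* — 10 transitions (2 symbol, 8 ε)
  ab(b|a)*a — 13 transitions (5 symbol, 8 ε)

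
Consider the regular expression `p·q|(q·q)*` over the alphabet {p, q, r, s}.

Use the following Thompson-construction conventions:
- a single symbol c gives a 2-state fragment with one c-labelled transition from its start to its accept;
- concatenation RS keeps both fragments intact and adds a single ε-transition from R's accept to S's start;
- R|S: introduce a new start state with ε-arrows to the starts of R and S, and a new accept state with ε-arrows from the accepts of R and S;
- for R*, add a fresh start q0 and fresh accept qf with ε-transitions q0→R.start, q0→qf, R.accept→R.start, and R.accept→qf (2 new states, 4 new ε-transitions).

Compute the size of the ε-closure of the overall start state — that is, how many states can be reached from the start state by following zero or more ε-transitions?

6

Work bottom-up. For each fragment F, track |ε-closure(F.start)| and whether F's accept lies in that closure (i.e. whether F accepts ε). A single-symbol fragment has closure size 1 and does not accept ε.
  p·q → same as the first factor's closure: C = 1
  q·q → same as the first factor's closure: C = 1
  (q·q)* → C = 1 (new start) + 1 (body) + 1 (new accept) = 3
  p·q|(q·q)* → C = 1 (new start) + (1 + 3) + 1 (new accept, since some branch ε-reaches its own accept) = 6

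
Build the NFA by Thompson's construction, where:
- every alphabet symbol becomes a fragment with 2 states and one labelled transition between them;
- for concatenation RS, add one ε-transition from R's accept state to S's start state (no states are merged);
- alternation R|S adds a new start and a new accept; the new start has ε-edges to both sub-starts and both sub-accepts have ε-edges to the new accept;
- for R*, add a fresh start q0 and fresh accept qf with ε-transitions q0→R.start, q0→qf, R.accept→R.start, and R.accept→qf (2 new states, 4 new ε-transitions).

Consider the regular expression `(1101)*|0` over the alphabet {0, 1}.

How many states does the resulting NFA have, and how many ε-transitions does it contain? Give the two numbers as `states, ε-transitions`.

14, 11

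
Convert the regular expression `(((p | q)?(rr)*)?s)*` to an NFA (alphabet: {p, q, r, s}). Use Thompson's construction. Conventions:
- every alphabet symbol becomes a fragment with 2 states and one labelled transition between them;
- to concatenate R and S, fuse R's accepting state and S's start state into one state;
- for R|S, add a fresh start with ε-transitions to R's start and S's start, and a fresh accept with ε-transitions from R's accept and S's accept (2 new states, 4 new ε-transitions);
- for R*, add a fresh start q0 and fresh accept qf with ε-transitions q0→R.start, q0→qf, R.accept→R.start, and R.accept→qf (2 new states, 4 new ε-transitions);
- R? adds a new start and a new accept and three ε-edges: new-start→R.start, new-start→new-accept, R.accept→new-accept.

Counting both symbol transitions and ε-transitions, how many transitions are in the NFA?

23

Per subexpression:
Each of the 5 symbol leaves contributes 1 transition (1 symbol, 0 ε).
  p | q : 6 transitions (2 symbol, 4 ε)
  (p | q)? : 9 transitions (2 symbol, 7 ε)
  rr : 2 transitions (2 symbol, 0 ε)
  (rr)* : 6 transitions (2 symbol, 4 ε)
  (p | q)?(rr)* : 15 transitions (4 symbol, 11 ε)
  ((p | q)?(rr)*)? : 18 transitions (4 symbol, 14 ε)
  ((p | q)?(rr)*)?s : 19 transitions (5 symbol, 14 ε)
  (((p | q)?(rr)*)?s)* : 23 transitions (5 symbol, 18 ε)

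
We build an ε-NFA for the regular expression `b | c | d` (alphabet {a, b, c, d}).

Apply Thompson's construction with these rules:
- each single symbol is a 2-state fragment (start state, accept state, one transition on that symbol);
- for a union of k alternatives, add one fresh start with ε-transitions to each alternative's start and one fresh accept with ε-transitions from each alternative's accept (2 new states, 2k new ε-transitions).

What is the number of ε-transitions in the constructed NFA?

6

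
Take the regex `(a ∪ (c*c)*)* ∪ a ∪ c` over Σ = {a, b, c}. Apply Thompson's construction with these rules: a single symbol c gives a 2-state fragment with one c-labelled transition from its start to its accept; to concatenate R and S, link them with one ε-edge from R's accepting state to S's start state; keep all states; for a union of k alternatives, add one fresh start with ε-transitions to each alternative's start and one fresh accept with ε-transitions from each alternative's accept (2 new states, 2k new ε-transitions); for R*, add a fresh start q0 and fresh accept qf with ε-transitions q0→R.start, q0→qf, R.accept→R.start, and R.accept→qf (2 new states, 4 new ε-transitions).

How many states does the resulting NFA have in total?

By structural recursion:
Each of the 5 symbol leaves contributes a 2-state fragment.
  c* : 4 states
  c*c : 6 states
  (c*c)* : 8 states
  a ∪ (c*c)* : 12 states
  (a ∪ (c*c)*)* : 14 states
  (a ∪ (c*c)*)* ∪ a ∪ c : 20 states

20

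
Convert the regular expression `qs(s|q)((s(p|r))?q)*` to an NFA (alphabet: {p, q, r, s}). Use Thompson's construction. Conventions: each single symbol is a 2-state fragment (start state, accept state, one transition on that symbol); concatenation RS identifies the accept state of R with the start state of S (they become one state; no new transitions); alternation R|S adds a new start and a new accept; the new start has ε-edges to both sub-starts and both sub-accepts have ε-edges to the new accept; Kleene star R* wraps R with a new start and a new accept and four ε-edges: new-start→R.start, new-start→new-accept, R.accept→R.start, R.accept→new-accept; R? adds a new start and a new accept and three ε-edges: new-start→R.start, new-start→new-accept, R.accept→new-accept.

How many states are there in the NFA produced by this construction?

Bottom-up over the parse tree:
Each of the 8 symbol leaves contributes a 2-state fragment.
  s|q → 6 states
  p|r → 6 states
  s(p|r) → 7 states
  (s(p|r))? → 9 states
  (s(p|r))?q → 10 states
  ((s(p|r))?q)* → 12 states
  qs(s|q)((s(p|r))?q)* → 19 states

19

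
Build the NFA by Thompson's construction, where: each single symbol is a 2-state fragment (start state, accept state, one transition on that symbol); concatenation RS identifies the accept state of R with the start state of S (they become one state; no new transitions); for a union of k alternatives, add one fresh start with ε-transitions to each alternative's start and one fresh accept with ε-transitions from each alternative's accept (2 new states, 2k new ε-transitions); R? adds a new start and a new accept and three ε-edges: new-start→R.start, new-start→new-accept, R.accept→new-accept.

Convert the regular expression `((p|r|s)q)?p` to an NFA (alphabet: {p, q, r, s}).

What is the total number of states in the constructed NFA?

12

Recursing over subexpressions:
Each of the 5 symbol leaves contributes a 2-state fragment.
  p|r|s — 8 states
  (p|r|s)q — 9 states
  ((p|r|s)q)? — 11 states
  ((p|r|s)q)?p — 12 states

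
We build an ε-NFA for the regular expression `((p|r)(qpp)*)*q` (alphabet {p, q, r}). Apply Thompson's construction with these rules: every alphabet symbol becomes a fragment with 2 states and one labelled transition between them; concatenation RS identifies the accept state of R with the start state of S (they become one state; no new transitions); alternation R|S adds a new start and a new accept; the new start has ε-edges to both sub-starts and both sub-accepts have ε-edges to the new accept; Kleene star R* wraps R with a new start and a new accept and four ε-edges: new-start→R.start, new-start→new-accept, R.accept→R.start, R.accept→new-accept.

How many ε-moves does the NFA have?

12

Per subexpression:
Each of the 6 symbol leaves contributes 0 ε-transitions.
  p|r — 4 ε-transitions
  qpp — 0 ε-transitions
  (qpp)* — 4 ε-transitions
  (p|r)(qpp)* — 8 ε-transitions
  ((p|r)(qpp)*)* — 12 ε-transitions
  ((p|r)(qpp)*)*q — 12 ε-transitions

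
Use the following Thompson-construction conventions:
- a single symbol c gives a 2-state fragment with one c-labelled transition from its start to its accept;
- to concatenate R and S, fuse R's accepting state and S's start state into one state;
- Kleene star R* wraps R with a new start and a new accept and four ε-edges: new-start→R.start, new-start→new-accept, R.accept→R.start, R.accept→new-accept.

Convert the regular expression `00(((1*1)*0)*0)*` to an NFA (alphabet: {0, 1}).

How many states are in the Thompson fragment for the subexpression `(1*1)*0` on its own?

Fragment for `(1*1)*0`:
Each of the 3 symbol leaves contributes a 2-state fragment.
  1* : 4 states
  1*1 : 5 states
  (1*1)* : 7 states
  (1*1)*0 : 8 states

8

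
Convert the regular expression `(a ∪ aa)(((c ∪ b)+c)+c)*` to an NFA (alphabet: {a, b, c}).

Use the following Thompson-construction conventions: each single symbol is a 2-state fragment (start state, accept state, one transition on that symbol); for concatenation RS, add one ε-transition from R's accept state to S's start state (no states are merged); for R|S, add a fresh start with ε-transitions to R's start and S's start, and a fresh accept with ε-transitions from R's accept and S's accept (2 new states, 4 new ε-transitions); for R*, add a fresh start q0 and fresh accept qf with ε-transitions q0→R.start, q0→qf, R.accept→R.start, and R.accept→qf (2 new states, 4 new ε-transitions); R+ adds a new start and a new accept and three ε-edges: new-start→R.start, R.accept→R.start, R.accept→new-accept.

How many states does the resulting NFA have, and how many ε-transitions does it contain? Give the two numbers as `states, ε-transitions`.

Bottom-up over the parse tree:
Each of the 7 symbol leaves contributes 2 states and 0 ε-transitions.
  aa — 4 states, 1 ε-transition
  a ∪ aa — 8 states, 5 ε-transitions
  c ∪ b — 6 states, 4 ε-transitions
  (c ∪ b)+ — 8 states, 7 ε-transitions
  (c ∪ b)+c — 10 states, 8 ε-transitions
  ((c ∪ b)+c)+ — 12 states, 11 ε-transitions
  ((c ∪ b)+c)+c — 14 states, 12 ε-transitions
  (((c ∪ b)+c)+c)* — 16 states, 16 ε-transitions
  (a ∪ aa)(((c ∪ b)+c)+c)* — 24 states, 22 ε-transitions

24, 22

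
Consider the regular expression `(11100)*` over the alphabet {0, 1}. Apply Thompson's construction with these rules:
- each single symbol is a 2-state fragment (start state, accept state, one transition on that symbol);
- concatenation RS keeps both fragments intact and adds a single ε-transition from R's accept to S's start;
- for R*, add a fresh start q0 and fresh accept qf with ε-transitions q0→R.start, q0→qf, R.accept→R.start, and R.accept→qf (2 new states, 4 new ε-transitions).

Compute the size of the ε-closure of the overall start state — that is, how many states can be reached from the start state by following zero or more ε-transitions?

3

Let C(F) = |ε-closure(F.start)| within fragment F, and note whether F accepts ε. Symbol fragments have C = 1 and do not accept ε. Then:
  11100 — |ε-closure| equals the left operand's closure size = 1 (its accept is not ε-reachable, so the closure stops there)
  (11100)* — the star's fresh start ε-reaches both the body's start and the fresh accept: |ε-closure| = 2 + 1 = 3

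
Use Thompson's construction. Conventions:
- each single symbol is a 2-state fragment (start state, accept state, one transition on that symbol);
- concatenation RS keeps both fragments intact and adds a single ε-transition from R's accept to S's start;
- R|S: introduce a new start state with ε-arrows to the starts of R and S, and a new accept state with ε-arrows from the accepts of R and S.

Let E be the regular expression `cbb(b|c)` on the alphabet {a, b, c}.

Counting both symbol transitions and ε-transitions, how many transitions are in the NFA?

Recursing over subexpressions:
Each of the 5 symbol leaves contributes 1 transition (1 symbol, 0 ε).
  b|c — 6 transitions (2 symbol, 4 ε)
  cbb(b|c) — 12 transitions (5 symbol, 7 ε)

12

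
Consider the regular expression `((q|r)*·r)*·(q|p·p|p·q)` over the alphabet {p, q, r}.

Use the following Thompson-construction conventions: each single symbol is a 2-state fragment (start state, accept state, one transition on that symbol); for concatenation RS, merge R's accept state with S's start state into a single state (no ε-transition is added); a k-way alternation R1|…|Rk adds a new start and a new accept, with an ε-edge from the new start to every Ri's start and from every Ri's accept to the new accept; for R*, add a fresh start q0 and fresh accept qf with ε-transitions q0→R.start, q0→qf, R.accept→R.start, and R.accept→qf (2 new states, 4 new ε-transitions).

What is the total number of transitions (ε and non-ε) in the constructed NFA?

Recursing over subexpressions:
Each of the 8 symbol leaves contributes 1 transition (1 symbol, 0 ε).
  q|r = 6 transitions (2 symbol, 4 ε)
  (q|r)* = 10 transitions (2 symbol, 8 ε)
  (q|r)*·r = 11 transitions (3 symbol, 8 ε)
  ((q|r)*·r)* = 15 transitions (3 symbol, 12 ε)
  p·p = 2 transitions (2 symbol, 0 ε)
  p·q = 2 transitions (2 symbol, 0 ε)
  q|p·p|p·q = 11 transitions (5 symbol, 6 ε)
  ((q|r)*·r)*·(q|p·p|p·q) = 26 transitions (8 symbol, 18 ε)

26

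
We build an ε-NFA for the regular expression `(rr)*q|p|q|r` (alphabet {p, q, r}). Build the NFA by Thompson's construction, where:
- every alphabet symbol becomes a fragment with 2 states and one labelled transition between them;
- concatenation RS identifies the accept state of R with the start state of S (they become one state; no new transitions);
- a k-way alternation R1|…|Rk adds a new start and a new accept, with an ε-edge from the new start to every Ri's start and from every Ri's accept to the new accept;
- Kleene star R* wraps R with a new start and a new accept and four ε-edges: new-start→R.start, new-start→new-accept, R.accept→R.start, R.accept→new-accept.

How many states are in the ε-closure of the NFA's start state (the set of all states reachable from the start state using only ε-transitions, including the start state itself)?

7

Work bottom-up. For each fragment F, track |ε-closure(F.start)| and whether F's accept lies in that closure (i.e. whether F accepts ε). A single-symbol fragment has closure size 1 and does not accept ε.
  rr → same as the first factor's closure: |closure| = 1
  (rr)* → |closure| = 1 (new start) + 1 (body) + 1 (new accept) = 3
  (rr)*q → |closure| = 3 + (1−1) = 3 (closure spills across the concat boundary because the left factor accepts ε)
  (rr)*q|p|q|r → |closure| = 1 + 3 + 1 + 1 + 1 = 7 (the new accept is not ε-reachable since no branch accepts ε)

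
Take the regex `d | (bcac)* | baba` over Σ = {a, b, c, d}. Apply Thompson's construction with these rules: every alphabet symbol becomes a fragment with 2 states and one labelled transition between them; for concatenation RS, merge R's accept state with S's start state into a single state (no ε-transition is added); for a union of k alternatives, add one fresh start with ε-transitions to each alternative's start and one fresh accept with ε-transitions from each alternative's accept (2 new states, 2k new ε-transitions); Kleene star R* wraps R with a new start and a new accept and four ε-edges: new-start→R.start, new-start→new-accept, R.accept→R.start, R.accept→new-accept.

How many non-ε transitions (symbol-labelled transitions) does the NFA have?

Recursing over subexpressions:
Each of the 9 symbol leaves contributes exactly 1 symbol transition.
  bcac — 4 symbol transitions
  (bcac)* — 4 symbol transitions
  baba — 4 symbol transitions
  d | (bcac)* | baba — 9 symbol transitions

9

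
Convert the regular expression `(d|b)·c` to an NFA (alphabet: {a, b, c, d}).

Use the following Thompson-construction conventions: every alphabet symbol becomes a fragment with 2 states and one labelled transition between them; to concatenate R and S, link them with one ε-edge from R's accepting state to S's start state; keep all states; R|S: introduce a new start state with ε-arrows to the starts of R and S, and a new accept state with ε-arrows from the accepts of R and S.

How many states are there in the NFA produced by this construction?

8

Recursing over subexpressions:
Each of the 3 symbol leaves contributes a 2-state fragment.
  d|b : 6 states
  (d|b)·c : 8 states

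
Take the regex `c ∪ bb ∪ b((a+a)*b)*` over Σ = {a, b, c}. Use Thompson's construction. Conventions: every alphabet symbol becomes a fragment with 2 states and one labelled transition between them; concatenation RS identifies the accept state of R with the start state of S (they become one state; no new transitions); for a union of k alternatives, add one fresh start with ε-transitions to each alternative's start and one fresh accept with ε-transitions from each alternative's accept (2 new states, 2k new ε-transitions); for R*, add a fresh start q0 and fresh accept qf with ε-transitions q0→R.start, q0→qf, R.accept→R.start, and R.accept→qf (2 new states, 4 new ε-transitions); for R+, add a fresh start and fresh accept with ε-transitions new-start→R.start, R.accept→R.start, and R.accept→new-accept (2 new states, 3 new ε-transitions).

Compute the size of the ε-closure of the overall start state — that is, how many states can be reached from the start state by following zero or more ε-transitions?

4

Compute the ε-closure size of each fragment's start state recursively; a symbol fragment's start has no outgoing ε-edge, so its closure is just itself (size 1).
  bb — same as the first factor's closure: C = 1
  a+ — C = 1 + 1 = 2 (the body doesn't accept ε, so the new accept is not reached)
  a+a — same as the first factor's closure: C = 2
  (a+a)* — the star's fresh start ε-reaches both the body's start and the fresh accept: C = 2 + 2 = 4
  (a+a)*b — the left operand accepts ε, so the closure extends into the next operand (the shared merged state is already counted); C = 4 + (1−1) = 4
  ((a+a)*b)* — new start has ε-edges to the inner start and to the new accept, so C = 2 + 4 = 6
  b((a+a)*b)* — same as the first factor's closure: C = 1
  c ∪ bb ∪ b((a+a)*b)* — C = 1 + 1 + 1 + 1 = 4 (the new accept is not ε-reachable since no branch accepts ε)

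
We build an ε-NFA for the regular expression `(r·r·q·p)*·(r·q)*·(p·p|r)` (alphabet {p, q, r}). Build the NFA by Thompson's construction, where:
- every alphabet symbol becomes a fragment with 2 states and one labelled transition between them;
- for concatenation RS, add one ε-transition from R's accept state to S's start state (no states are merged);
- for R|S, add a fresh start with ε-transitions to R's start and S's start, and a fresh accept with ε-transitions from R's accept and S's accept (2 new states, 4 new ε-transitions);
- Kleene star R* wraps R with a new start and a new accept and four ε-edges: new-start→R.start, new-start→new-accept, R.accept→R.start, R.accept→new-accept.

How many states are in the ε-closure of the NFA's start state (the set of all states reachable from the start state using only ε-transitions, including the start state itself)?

9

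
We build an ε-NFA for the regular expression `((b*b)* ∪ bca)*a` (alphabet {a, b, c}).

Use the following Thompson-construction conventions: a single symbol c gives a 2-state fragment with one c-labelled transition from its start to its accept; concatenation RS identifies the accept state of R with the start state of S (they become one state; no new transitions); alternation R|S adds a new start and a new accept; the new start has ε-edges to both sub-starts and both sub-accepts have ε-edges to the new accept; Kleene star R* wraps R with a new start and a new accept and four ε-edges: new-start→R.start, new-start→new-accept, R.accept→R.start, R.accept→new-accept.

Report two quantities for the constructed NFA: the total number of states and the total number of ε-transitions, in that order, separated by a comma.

Bottom-up over the parse tree:
Each of the 6 symbol leaves contributes 2 states and 0 ε-transitions.
  b* — 4 states, 4 ε-transitions
  b*b — 5 states, 4 ε-transitions
  (b*b)* — 7 states, 8 ε-transitions
  bca — 4 states, 0 ε-transitions
  (b*b)* ∪ bca — 13 states, 12 ε-transitions
  ((b*b)* ∪ bca)* — 15 states, 16 ε-transitions
  ((b*b)* ∪ bca)*a — 16 states, 16 ε-transitions

16, 16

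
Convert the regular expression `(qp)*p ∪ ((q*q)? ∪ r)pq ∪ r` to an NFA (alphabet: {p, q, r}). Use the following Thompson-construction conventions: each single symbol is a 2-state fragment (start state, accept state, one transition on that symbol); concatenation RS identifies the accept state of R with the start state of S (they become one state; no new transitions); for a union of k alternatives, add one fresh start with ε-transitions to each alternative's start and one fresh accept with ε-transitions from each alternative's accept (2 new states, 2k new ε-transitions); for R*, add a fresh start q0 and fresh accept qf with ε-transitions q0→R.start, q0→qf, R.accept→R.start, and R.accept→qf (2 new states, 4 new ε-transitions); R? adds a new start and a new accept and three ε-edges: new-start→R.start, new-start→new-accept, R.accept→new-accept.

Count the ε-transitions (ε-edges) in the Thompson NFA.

Per subexpression:
Each of the 9 symbol leaves contributes 0 ε-transitions.
  qp — 0 ε-transitions
  (qp)* — 4 ε-transitions
  (qp)*p — 4 ε-transitions
  q* — 4 ε-transitions
  q*q — 4 ε-transitions
  (q*q)? — 7 ε-transitions
  (q*q)? ∪ r — 11 ε-transitions
  ((q*q)? ∪ r)pq — 11 ε-transitions
  (qp)*p ∪ ((q*q)? ∪ r)pq ∪ r — 21 ε-transitions

21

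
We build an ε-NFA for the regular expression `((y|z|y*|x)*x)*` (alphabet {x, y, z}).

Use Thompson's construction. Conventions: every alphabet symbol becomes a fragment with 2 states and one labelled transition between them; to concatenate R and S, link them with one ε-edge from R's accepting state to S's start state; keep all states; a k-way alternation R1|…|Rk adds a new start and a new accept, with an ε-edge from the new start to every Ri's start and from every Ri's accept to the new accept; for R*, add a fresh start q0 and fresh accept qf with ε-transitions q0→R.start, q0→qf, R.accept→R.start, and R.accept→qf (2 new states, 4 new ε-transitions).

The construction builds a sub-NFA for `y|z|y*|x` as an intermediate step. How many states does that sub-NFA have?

12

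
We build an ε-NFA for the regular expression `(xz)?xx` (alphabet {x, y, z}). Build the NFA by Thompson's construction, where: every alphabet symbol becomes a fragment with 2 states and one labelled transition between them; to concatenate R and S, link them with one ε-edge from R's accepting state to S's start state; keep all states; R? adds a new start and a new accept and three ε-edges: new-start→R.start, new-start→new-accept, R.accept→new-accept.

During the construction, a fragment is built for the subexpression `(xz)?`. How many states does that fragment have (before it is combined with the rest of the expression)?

6

Fragment for `(xz)?`:
Each of the 2 symbol leaves contributes a 2-state fragment.
  xz → 4 states
  (xz)? → 6 states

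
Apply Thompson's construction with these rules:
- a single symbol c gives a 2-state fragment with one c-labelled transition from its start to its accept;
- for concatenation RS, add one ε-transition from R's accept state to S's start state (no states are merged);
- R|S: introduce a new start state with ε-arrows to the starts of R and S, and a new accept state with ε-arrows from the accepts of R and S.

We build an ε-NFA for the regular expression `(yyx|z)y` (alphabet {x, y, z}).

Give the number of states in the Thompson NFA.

12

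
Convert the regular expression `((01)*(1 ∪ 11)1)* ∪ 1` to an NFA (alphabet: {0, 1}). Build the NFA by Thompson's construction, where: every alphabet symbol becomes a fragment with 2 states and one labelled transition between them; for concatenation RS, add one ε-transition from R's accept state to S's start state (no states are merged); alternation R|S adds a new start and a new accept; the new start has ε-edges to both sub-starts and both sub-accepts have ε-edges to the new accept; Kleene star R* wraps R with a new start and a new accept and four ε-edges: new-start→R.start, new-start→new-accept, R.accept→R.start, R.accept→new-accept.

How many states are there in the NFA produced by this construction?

22

Building bottom-up:
Each of the 7 symbol leaves contributes a 2-state fragment.
  01 — 4 states
  (01)* — 6 states
  11 — 4 states
  1 ∪ 11 — 8 states
  (01)*(1 ∪ 11)1 — 16 states
  ((01)*(1 ∪ 11)1)* — 18 states
  ((01)*(1 ∪ 11)1)* ∪ 1 — 22 states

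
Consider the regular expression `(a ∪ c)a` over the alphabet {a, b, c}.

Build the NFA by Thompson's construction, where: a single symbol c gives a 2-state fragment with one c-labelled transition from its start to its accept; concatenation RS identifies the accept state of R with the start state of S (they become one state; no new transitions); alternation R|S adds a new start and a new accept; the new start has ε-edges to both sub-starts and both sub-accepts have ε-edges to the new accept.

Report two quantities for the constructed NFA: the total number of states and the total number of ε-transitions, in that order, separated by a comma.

By structural recursion:
Each of the 3 symbol leaves contributes 2 states and 0 ε-transitions.
  a ∪ c → 6 states, 4 ε-transitions
  (a ∪ c)a → 7 states, 4 ε-transitions

7, 4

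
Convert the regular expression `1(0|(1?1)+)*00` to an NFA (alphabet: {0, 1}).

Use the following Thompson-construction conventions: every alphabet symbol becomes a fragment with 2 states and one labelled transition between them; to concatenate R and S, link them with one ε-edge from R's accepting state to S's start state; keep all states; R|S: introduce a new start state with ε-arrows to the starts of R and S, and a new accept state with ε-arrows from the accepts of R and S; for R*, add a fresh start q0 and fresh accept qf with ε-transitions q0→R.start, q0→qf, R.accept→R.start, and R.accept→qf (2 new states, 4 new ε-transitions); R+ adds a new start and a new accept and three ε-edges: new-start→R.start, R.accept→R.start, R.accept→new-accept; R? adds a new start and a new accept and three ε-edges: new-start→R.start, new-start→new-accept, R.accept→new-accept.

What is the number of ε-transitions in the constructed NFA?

18

Per subexpression:
Each of the 6 symbol leaves contributes 0 ε-transitions.
  1? — 3 ε-transitions
  1?1 — 4 ε-transitions
  (1?1)+ — 7 ε-transitions
  0|(1?1)+ — 11 ε-transitions
  (0|(1?1)+)* — 15 ε-transitions
  1(0|(1?1)+)*00 — 18 ε-transitions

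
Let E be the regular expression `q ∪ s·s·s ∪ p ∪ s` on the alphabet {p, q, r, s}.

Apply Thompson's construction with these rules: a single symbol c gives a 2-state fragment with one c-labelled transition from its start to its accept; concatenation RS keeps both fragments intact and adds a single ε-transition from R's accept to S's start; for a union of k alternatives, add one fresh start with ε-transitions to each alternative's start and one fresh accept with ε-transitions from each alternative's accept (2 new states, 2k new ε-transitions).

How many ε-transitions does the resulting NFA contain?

10

Building bottom-up:
Each of the 6 symbol leaves contributes 0 ε-transitions.
  s·s·s : 2 ε-transitions
  q ∪ s·s·s ∪ p ∪ s : 10 ε-transitions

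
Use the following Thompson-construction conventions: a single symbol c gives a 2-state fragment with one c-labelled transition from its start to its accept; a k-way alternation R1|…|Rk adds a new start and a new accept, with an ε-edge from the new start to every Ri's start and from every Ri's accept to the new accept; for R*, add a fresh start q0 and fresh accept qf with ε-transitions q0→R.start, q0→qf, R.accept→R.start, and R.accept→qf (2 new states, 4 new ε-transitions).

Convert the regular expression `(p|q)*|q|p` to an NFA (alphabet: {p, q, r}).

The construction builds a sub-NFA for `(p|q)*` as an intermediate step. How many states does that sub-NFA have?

Fragment for `(p|q)*`:
Each of the 2 symbol leaves contributes a 2-state fragment.
  p|q → 6 states
  (p|q)* → 8 states

8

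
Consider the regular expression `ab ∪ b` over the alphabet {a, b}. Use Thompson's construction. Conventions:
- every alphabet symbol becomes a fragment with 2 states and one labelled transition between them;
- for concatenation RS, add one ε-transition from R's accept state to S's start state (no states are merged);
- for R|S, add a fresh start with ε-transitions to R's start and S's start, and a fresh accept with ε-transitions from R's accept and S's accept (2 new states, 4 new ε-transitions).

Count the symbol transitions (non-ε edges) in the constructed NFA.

Recursing over subexpressions:
Each of the 3 symbol leaves contributes exactly 1 symbol transition.
  ab : 2 symbol transitions
  ab ∪ b : 3 symbol transitions

3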